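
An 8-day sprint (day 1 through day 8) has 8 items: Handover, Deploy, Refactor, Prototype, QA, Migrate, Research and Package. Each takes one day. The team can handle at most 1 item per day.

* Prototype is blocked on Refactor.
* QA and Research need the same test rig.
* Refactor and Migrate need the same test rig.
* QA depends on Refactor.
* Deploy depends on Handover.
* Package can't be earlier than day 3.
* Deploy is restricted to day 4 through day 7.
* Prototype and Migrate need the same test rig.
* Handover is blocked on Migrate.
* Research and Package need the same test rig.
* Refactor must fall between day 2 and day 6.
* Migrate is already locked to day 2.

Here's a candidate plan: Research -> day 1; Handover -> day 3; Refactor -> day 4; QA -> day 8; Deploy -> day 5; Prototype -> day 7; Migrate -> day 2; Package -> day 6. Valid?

QA and Research need the same test rig — holds.
Prototype and Migrate need the same test rig — holds.
Handover is blocked on Migrate — holds.
Deploy is restricted to day 4 through day 7 — holds.
QA depends on Refactor — holds.
Migrate is already locked to day 2 — holds.
Deploy depends on Handover — holds.
The team can handle at most 1 item per day — holds.
Refactor and Migrate need the same test rig — holds.
Research and Package need the same test rig — holds.
Refactor must fall between day 2 and day 6 — holds.
Package can't be earlier than day 3 — holds.
Prototype is blocked on Refactor — holds.

Yes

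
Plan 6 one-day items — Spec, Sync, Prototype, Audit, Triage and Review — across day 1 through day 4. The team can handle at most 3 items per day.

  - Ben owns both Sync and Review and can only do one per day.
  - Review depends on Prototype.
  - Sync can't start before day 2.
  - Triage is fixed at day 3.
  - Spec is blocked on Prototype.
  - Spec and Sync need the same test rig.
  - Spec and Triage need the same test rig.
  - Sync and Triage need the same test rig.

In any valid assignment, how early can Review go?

Precedence pushes Review to at least day 2.
Review at day 2 is achievable: Spec in day 2, Prototype in day 1, Triage in day 3, Audit in day 1, Sync in day 4, Review in day 2.

day 2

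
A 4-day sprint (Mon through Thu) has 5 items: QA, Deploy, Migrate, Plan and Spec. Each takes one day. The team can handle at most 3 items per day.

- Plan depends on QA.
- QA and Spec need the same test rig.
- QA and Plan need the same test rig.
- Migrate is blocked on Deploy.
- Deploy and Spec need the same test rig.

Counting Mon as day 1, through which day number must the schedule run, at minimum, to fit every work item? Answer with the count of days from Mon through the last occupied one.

2

The precedence chain requires at least 2 distinct days.
With at most 3 per day and 5 work items, at least 2 days are needed.
2 works (last occupied day: Tue): for example Plan -> Tue, QA -> Mon, Spec -> Tue, Deploy -> Mon, Migrate -> Tue.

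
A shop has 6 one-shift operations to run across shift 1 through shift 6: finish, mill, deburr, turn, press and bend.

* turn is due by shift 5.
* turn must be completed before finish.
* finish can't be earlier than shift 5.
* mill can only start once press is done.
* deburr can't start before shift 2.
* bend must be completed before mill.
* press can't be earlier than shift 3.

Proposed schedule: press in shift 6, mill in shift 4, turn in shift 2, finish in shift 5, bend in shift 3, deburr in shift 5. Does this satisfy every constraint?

No — it violates: mill can only start once press is done

press can't be earlier than shift 3 — holds.
bend must be completed before mill — holds.
deburr can't start before shift 2 — holds.
turn must be completed before finish — holds.
mill can only start once press is done — violated.
finish can't be earlier than shift 5 — holds.
turn is due by shift 5 — holds.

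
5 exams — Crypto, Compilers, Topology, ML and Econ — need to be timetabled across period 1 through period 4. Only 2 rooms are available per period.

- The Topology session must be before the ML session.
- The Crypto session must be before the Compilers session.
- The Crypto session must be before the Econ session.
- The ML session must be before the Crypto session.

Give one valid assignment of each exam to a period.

Econ -> period 4, ML -> period 2, Topology -> period 1, Compilers -> period 4, Crypto -> period 3

Checking: ML(period 2) before Crypto(period 3); Crypto(period 3) before Compilers(period 4); Crypto(period 3) before Econ(period 4); Topology(period 1) before ML(period 2); max 2 per period (cap 2).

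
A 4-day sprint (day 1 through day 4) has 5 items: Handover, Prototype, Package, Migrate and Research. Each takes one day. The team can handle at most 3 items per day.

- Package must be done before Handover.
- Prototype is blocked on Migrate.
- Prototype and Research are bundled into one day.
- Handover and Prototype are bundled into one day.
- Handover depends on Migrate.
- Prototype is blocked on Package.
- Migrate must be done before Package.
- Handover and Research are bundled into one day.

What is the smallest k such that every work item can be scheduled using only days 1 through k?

The precedence chain requires at least 3 distinct days.
With at most 3 per day and 5 work items, at least 2 days are needed.
3 works (last occupied day: day 3): for example Research in day 3; Prototype in day 3; Migrate in day 1; Handover in day 3; Package in day 2.

3 days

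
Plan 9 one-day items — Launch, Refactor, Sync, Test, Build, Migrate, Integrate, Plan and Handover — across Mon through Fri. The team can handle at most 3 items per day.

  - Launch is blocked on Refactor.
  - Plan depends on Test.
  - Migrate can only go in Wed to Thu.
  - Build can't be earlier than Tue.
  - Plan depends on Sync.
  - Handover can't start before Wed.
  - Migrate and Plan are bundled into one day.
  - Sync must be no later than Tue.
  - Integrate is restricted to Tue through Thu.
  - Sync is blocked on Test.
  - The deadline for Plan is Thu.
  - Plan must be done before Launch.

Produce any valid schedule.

Test -> Mon, Sync -> Tue, Launch -> Thu, Integrate -> Tue, Migrate -> Wed, Build -> Tue, Plan -> Wed, Refactor -> Mon, Handover -> Wed

Checking: Test(Mon) before Plan(Wed); Plan(Wed) before Launch(Thu); Test(Mon) before Sync(Tue); Refactor(Mon) before Launch(Thu); Sync(Tue) before Plan(Wed); Migrate = Plan = Wed; Handover=Wed in [Wed,Fri]; Sync=Tue in [Mon,Tue]; Build=Tue in [Tue,Fri]; Plan=Wed in [Mon,Thu]; Integrate=Tue in [Tue,Thu]; Migrate=Wed in [Wed,Thu]; max 3 per day (cap 3).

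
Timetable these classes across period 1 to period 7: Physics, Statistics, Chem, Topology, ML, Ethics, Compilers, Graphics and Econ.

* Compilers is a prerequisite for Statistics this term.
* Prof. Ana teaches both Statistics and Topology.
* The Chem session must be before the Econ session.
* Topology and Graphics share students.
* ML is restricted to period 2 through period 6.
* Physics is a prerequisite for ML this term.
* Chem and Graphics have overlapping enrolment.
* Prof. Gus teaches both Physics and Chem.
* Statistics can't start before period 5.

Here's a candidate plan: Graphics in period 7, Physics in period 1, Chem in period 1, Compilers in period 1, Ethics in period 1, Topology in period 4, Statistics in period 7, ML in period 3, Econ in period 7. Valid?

ML is restricted to period 2 through period 6 — holds.
Statistics can't start before period 5 — holds.
Chem and Graphics have overlapping enrolment — holds.
Prof. Gus teaches both Physics and Chem — violated.
Physics is a prerequisite for ML this term — holds.
Prof. Ana teaches both Statistics and Topology — holds.
The Chem session must be before the Econ session — holds.
Compilers is a prerequisite for Statistics this term — holds.
Topology and Graphics share students — holds.

No — it violates: Prof. Gus teaches both Physics and Chem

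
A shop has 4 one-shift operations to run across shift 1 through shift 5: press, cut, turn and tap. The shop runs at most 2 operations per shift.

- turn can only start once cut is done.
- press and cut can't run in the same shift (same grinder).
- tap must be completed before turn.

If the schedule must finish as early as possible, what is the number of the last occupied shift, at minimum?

shift 2

The precedence chain requires at least 2 distinct shifts.
With at most 2 per shift and 4 operations, at least 2 shifts are needed.
2 works (last occupied shift: shift 2): for example cut in shift 1, tap in shift 1, press in shift 2, turn in shift 2.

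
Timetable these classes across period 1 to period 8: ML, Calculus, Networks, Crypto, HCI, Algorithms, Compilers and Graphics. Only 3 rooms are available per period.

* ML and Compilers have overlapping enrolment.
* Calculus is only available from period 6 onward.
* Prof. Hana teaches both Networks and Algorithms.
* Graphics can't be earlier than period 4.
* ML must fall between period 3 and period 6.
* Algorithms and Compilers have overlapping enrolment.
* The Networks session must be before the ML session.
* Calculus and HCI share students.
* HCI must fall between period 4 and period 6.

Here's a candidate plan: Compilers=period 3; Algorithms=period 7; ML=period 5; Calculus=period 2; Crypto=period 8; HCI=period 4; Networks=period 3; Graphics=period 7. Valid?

No — it violates: Calculus is only available from period 6 onward

Only 3 rooms are available per period — holds.
Prof. Hana teaches both Networks and Algorithms — holds.
Calculus and HCI share students — holds.
Calculus is only available from period 6 onward — violated.
HCI must fall between period 4 and period 6 — holds.
ML must fall between period 3 and period 6 — holds.
ML and Compilers have overlapping enrolment — holds.
Algorithms and Compilers have overlapping enrolment — holds.
The Networks session must be before the ML session — holds.
Graphics can't be earlier than period 4 — holds.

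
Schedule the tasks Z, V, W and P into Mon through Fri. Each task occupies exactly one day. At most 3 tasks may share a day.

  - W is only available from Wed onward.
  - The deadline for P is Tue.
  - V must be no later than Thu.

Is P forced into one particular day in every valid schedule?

No

P can be Mon (e.g. Z=Mon; V=Mon; P=Mon; W=Wed) or Tue (e.g. Z -> Mon, W -> Wed, V -> Mon, P -> Tue).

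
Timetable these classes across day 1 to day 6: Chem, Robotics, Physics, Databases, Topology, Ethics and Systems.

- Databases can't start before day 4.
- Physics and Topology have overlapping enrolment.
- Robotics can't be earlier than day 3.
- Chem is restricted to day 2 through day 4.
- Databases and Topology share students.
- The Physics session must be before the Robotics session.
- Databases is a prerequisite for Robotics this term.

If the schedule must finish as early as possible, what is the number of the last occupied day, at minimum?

day 5

The precedence chain requires at least 2 distinct days.
Propagating the time windows through the other constraints, Robotics can't land before day 5, so the schedule must run through at least day 5.
5 works (last occupied day: day 5): for example Topology=day 2; Systems=day 1; Ethics=day 1; Databases=day 4; Physics=day 1; Robotics=day 5; Chem=day 2.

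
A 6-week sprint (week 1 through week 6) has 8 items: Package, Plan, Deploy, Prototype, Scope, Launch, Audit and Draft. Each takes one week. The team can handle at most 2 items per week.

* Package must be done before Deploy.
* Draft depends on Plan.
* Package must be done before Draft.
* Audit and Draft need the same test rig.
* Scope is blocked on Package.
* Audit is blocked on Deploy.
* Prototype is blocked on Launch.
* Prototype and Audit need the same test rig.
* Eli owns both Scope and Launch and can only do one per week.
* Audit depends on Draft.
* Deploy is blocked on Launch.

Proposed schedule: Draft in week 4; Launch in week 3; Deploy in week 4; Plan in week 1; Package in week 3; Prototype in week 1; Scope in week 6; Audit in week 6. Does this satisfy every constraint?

Audit and Draft need the same test rig — holds.
Prototype and Audit need the same test rig — holds.
Scope is blocked on Package — holds.
Package must be done before Draft — holds.
Eli owns both Scope and Launch and can only do one per week — holds.
Draft depends on Plan — holds.
Deploy is blocked on Launch — holds.
Audit is blocked on Deploy — holds.
The team can handle at most 2 items per week — holds.
Prototype is blocked on Launch — violated.
Audit depends on Draft — holds.
Package must be done before Deploy — holds.

Invalid. Prototype is blocked on Launch.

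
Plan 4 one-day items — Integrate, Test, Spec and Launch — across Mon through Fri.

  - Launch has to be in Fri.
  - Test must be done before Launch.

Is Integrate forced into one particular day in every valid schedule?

No

Integrate can be Mon (e.g. Test=Mon; Launch=Fri; Spec=Mon; Integrate=Mon) or Tue (e.g. Spec=Mon, Launch=Fri, Integrate=Tue, Test=Mon).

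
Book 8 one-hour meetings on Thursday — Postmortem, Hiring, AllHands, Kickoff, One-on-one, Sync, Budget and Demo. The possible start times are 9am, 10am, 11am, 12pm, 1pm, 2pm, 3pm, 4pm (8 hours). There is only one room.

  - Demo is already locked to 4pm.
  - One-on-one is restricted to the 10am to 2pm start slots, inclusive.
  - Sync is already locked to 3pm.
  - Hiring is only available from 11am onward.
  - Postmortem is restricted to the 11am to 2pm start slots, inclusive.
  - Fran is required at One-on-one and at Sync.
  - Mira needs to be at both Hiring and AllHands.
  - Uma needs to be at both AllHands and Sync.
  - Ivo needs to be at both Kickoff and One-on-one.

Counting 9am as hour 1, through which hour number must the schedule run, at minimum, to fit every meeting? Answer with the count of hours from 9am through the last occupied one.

With at most 1 per hour and 8 meetings, at least 8 hours are needed.
Demo can't be placed before 4pm — that is hour 8 counting from 9am — so the schedule must run through at least 8 hours.
8 works (last occupied hour: 4pm): for example Budget in 2pm, Postmortem in 11am, Hiring in 12pm, Sync in 3pm, AllHands in 9am, Demo in 4pm, One-on-one in 10am, Kickoff in 1pm.

8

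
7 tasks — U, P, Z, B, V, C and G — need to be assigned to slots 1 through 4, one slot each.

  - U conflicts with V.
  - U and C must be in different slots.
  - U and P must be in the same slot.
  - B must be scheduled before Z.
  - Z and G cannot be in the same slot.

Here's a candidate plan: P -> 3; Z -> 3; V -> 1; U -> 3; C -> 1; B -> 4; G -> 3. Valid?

U and P must be in the same slot — holds.
U and C must be in different slots — holds.
Z and G cannot be in the same slot — violated.
U conflicts with V — holds.
B must be scheduled before Z — violated.

Invalid. B must be scheduled before Z.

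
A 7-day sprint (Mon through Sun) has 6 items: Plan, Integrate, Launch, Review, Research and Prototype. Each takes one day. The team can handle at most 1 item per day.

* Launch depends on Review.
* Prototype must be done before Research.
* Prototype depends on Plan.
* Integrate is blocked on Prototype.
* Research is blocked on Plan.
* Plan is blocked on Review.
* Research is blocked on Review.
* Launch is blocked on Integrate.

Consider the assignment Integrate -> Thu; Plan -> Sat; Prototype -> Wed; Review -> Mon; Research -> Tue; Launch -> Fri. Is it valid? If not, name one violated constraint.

No — it violates: Research is blocked on Plan

Research is blocked on Plan — violated.
Launch depends on Review — holds.
Research is blocked on Review — holds.
Prototype depends on Plan — violated.
Plan is blocked on Review — holds.
Prototype must be done before Research — violated.
The team can handle at most 1 item per day — holds.
Launch is blocked on Integrate — holds.
Integrate is blocked on Prototype — holds.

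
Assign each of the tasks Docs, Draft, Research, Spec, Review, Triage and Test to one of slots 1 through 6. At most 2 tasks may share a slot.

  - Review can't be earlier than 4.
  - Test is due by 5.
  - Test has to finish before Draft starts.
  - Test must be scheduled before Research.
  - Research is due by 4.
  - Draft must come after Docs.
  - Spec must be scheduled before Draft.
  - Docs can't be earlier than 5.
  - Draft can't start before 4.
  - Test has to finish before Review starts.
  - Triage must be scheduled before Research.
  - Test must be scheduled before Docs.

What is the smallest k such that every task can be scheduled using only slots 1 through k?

The precedence chain requires at least 3 distinct slots.
With at most 2 per slot and 7 tasks, at least 4 slots are needed.
Propagating the time windows through the other constraints, Draft can't land before 6, so the schedule must run through at least slot 6.
6 works (last occupied slot: 6): for example Triage=1; Review=4; Docs=5; Draft=6; Test=1; Spec=2; Research=2.

6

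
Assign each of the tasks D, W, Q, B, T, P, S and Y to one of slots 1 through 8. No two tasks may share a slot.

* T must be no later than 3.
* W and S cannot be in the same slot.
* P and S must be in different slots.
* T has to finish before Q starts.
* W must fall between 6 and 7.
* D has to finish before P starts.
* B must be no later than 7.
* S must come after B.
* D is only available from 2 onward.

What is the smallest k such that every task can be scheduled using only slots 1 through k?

8 slots

The precedence chain requires at least 2 distinct slots.
With at most 1 per slot and 8 tasks, at least 8 slots are needed.
W can't be placed before 6, so the schedule must run through at least slot 6.
8 works (last occupied slot: 8): for example D in 2; P in 5; W in 6; Q in 4; Y in 8; S in 7; T in 1; B in 3.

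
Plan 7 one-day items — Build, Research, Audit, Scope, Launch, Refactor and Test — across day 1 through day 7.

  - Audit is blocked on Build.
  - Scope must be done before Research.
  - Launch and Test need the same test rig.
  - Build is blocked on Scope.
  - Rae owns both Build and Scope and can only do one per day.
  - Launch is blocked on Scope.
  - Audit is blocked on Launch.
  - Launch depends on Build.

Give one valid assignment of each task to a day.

Test in day 1; Launch in day 3; Audit in day 4; Refactor in day 1; Research in day 2; Scope in day 1; Build in day 2

Checking: Scope(day 1) before Research(day 2); Build(day 2) before Audit(day 4); Build(day 2) before Launch(day 3); Launch(day 3) before Audit(day 4); Scope(day 1) before Launch(day 3); Scope(day 1) before Build(day 2); Launch(day 3) != Test(day 1); Build(day 2) != Scope(day 1).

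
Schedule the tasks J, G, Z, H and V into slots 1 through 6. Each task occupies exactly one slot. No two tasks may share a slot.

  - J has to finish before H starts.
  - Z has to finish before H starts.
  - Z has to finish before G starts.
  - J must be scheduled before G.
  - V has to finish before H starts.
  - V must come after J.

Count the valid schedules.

Splitting on J: it can be 1 (25), 2 (17), 3 (6). Listing each branch's schedules as (G, Z, H, V):
J=1: (3,2,5,4) (3,2,6,4) (3,2,6,5) (4,2,5,3) (4,2,6,3) (4,2,6,5) (4,3,5,2) (4,3,6,2) (4,3,6,5) (5,2,4,3) (5,2,6,3) (5,2,6,4) (5,3,4,2) (5,3,6,2) (5,3,6,4) (5,4,6,2) (5,4,6,3) (6,2,4,3) (6,2,5,3) (6,2,5,4) (6,3,4,2) (6,3,5,2) (6,3,5,4) (6,4,5,2) (6,4,5,3) — 25.
J=2: (3,1,5,4) (3,1,6,4) (3,1,6,5) (4,1,5,3) (4,1,6,3) (4,1,6,5) (4,3,6,5) (5,1,4,3) (5,1,6,3) (5,1,6,4) (5,3,6,4) (5,4,6,3) (6,1,4,3) (6,1,5,3) (6,1,5,4) (6,3,5,4) (6,4,5,3) — 17.
J=3: (4,1,6,5) (4,2,6,5) (5,1,6,4) (5,2,6,4) (6,1,5,4) (6,2,5,4) — 6.
Summing: 25 + 17 + 6 = 48.

48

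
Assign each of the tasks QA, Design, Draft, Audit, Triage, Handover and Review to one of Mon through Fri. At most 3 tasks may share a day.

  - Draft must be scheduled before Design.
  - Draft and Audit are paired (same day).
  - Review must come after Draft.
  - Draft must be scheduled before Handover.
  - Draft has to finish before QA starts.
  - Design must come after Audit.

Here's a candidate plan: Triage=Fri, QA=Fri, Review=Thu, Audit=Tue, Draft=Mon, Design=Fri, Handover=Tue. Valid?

No — it violates: Draft and Audit are paired (same day)

Draft must be scheduled before Design — holds.
Review must come after Draft — holds.
Draft and Audit are paired (same day) — violated.
Draft must be scheduled before Handover — holds.
At most 3 tasks may share a day — holds.
Draft has to finish before QA starts — holds.
Design must come after Audit — holds.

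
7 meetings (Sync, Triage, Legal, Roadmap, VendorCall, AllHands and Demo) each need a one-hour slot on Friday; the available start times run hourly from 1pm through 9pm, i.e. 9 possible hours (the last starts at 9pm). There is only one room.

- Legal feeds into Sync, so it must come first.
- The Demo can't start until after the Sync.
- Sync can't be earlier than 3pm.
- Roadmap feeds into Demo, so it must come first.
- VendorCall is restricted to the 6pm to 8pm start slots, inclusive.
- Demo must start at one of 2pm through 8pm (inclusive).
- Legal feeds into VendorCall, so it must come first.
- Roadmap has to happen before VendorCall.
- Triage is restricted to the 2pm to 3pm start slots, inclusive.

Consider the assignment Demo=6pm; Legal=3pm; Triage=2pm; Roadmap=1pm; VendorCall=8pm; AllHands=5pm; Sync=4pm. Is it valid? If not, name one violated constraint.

Valid

VendorCall is restricted to the 6pm to 8pm start slots, inclusive — holds.
Sync can't be earlier than 3pm — holds.
Triage is restricted to the 2pm to 3pm start slots, inclusive — holds.
Demo must start at one of 2pm through 8pm (inclusive) — holds.
Roadmap feeds into Demo, so it must come first — holds.
Legal feeds into VendorCall, so it must come first — holds.
Roadmap has to happen before VendorCall — holds.
Legal feeds into Sync, so it must come first — holds.
The Demo can't start until after the Sync — holds.
There is only one room — holds.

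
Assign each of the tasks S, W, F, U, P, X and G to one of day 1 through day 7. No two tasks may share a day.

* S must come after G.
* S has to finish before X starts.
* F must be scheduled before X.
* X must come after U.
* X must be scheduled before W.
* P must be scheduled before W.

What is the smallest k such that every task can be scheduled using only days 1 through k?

7

The precedence chain requires at least 4 distinct days.
With at most 1 per day and 7 tasks, at least 7 days are needed.
7 works (last occupied day: day 7): for example U in day 4; X in day 5; F in day 3; S in day 2; W in day 7; G in day 1; P in day 6.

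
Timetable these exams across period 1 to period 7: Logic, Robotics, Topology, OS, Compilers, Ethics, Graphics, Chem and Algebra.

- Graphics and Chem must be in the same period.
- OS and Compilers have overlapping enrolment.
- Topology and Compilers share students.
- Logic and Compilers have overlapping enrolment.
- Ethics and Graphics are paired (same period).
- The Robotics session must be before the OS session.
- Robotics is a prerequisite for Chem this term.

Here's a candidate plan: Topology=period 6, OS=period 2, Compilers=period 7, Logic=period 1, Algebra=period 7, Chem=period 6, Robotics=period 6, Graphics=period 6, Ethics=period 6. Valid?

Ethics and Graphics are paired (same period) — holds.
The Robotics session must be before the OS session — violated.
OS and Compilers have overlapping enrolment — holds.
Topology and Compilers share students — holds.
Logic and Compilers have overlapping enrolment — holds.
Graphics and Chem must be in the same period — holds.
Robotics is a prerequisite for Chem this term — violated.

Invalid. The Robotics session must be before the OS session.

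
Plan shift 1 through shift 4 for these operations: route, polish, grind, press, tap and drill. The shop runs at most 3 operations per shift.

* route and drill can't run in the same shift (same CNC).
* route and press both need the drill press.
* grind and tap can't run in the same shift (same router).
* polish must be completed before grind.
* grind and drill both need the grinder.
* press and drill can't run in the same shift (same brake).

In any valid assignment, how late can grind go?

Precedence pushes grind to at least shift 2.
grind at shift 4 is achievable: grind=shift 4, tap=shift 1, press=shift 2, polish=shift 1, route=shift 1, drill=shift 3.

shift 4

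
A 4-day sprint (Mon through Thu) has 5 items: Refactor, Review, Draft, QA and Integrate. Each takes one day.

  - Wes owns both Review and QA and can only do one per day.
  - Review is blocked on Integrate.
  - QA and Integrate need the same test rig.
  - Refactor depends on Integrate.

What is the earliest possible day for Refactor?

Precedence pushes Refactor to at least Tue.
Refactor at Tue is achievable: Integrate=Mon, Draft=Mon, Refactor=Tue, QA=Wed, Review=Tue.

Tue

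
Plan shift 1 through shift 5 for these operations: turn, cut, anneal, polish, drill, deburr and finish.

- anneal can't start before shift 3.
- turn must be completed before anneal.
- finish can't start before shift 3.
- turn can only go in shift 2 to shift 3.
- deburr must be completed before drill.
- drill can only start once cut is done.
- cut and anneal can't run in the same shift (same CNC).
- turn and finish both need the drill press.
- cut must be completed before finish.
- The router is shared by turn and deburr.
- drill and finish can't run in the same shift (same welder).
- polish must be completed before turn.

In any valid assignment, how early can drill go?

Precedence pushes drill to at least shift 2.
drill at shift 2 is achievable: finish=shift 3, polish=shift 1, deburr=shift 1, cut=shift 1, drill=shift 2, turn=shift 2, anneal=shift 3.

shift 2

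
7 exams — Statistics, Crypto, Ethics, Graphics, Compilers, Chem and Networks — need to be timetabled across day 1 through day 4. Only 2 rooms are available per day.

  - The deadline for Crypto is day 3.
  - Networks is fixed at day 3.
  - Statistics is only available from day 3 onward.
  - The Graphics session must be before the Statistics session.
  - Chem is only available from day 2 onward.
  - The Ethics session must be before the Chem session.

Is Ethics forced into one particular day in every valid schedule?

No

Ethics can be day 1 (e.g. Ethics -> day 1, Graphics -> day 2, Compilers -> day 4, Statistics -> day 3, Crypto -> day 1, Networks -> day 3, Chem -> day 2) or day 2 (e.g. Statistics -> day 3, Crypto -> day 1, Chem -> day 4, Ethics -> day 2, Networks -> day 3, Graphics -> day 1, Compilers -> day 2).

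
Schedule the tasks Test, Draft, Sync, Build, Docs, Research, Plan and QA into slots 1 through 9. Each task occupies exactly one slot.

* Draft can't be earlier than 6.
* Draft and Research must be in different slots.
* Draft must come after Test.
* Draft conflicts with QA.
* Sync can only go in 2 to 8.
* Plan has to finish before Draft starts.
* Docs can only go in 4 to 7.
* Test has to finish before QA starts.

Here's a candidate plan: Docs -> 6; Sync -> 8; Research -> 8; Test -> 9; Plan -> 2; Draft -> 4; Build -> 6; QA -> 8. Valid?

Invalid. Draft must come after Test.

Draft and Research must be in different slots — holds.
Test has to finish before QA starts — violated.
Draft must come after Test — violated.
Docs can only go in 4 to 7 — holds.
Draft can't be earlier than 6 — violated.
Plan has to finish before Draft starts — holds.
Draft conflicts with QA — holds.
Sync can only go in 2 to 8 — holds.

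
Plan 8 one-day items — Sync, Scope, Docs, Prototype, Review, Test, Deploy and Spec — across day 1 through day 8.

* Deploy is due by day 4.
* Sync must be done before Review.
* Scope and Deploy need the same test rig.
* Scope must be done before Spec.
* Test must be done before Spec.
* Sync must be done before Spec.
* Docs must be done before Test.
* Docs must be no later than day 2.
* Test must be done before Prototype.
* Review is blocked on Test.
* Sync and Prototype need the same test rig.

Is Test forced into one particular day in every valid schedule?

No

Test can be day 2 (e.g. Test -> day 2, Deploy -> day 1, Docs -> day 1, Prototype -> day 3, Spec -> day 3, Scope -> day 2, Review -> day 3, Sync -> day 1) or day 3 (e.g. Spec=day 4, Review=day 4, Scope=day 2, Deploy=day 1, Docs=day 1, Test=day 3, Sync=day 1, Prototype=day 4).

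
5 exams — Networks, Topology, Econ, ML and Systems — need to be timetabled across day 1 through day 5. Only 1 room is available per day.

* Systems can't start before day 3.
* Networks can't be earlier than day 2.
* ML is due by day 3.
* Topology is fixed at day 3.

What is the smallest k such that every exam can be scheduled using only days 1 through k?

5 days

With at most 1 per day and 5 exams, at least 5 days are needed.
Topology can't be placed before day 3, so the schedule must run through at least day 3.
5 works (last occupied day: day 5): for example Topology=day 3; Econ=day 5; Networks=day 2; ML=day 1; Systems=day 4.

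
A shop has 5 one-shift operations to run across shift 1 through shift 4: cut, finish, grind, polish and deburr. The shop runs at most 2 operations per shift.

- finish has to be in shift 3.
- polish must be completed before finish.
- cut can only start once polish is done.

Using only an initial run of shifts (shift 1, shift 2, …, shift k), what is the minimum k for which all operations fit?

3 shifts

The precedence chain requires at least 2 distinct shifts.
With at most 2 per shift and 5 operations, at least 3 shifts are needed.
finish can't be placed before shift 3, so the schedule must run through at least shift 3.
3 works (last occupied shift: shift 3): for example polish -> shift 1, deburr -> shift 2, grind -> shift 1, finish -> shift 3, cut -> shift 2.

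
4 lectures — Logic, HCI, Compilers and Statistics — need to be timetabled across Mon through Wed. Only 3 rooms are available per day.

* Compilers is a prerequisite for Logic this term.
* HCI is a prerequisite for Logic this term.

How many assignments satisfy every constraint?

15

Splitting on Logic: it can be Tue (3), Wed (12). Listing each branch's schedules as (HCI, Compilers, Statistics):
Logic=Tue: (Mon,Mon,Mon) (Mon,Mon,Tue) (Mon,Mon,Wed) — 3.
Logic=Wed: (Mon,Mon,Mon) (Mon,Mon,Tue) (Mon,Mon,Wed) (Mon,Tue,Mon) (Mon,Tue,Tue) (Mon,Tue,Wed) (Tue,Mon,Mon) (Tue,Mon,Tue) (Tue,Mon,Wed) (Tue,Tue,Mon) (Tue,Tue,Tue) (Tue,Tue,Wed) — 12.
Summing: 3 + 12 = 15.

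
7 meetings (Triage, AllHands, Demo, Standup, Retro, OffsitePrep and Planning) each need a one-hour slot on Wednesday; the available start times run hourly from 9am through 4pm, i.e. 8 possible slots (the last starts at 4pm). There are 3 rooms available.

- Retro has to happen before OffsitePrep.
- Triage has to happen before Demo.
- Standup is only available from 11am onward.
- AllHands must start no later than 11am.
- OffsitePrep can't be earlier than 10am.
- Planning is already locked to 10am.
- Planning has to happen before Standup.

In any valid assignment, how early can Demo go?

10am

Precedence pushes Demo to at least 10am.
Demo at 10am is achievable: Standup=11am; Planning=10am; Retro=9am; Demo=10am; AllHands=9am; OffsitePrep=10am; Triage=9am.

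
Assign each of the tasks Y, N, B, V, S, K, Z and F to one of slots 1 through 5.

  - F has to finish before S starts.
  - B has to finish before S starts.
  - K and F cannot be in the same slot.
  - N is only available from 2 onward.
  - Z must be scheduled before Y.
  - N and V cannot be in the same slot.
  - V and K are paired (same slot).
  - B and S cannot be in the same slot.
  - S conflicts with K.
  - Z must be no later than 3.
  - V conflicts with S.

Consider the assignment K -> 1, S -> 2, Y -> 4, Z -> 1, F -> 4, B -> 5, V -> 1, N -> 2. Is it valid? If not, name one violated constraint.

F has to finish before S starts — violated.
N and V cannot be in the same slot — holds.
V conflicts with S — holds.
B has to finish before S starts — violated.
S conflicts with K — holds.
N is only available from 2 onward — holds.
V and K are paired (same slot) — holds.
B and S cannot be in the same slot — holds.
Z must be no later than 3 — holds.
Z must be scheduled before Y — holds.
K and F cannot be in the same slot — holds.

No. B has to finish before S starts is not satisfied.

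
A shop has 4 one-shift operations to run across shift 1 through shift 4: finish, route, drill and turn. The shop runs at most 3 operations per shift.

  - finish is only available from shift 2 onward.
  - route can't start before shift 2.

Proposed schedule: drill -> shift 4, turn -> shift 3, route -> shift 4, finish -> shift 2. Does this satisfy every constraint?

Yes, all constraints hold

route can't start before shift 2 — holds.
finish is only available from shift 2 onward — holds.
The shop runs at most 3 operations per shift — holds.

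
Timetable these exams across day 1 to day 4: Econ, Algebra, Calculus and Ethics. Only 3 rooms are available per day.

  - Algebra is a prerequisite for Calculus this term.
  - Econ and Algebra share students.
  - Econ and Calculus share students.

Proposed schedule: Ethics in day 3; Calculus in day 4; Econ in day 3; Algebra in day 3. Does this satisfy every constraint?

Only 3 rooms are available per day — holds.
Econ and Algebra share students — violated.
Econ and Calculus share students — holds.
Algebra is a prerequisite for Calculus this term — holds.

No. Econ and Algebra share students is not satisfied.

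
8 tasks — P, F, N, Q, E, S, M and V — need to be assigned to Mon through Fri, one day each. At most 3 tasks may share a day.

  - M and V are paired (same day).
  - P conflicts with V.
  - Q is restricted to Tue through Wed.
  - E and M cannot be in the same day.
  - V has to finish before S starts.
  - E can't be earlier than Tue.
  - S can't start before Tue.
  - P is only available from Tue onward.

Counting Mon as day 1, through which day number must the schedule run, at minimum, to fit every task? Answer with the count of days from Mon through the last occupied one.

The precedence chain requires at least 2 distinct days.
With at most 3 per day and 8 tasks, at least 3 days are needed.
3 works (last occupied day: Wed): for example E -> Wed, P -> Tue, V -> Mon, F -> Mon, N -> Wed, Q -> Tue, M -> Mon, S -> Tue.

3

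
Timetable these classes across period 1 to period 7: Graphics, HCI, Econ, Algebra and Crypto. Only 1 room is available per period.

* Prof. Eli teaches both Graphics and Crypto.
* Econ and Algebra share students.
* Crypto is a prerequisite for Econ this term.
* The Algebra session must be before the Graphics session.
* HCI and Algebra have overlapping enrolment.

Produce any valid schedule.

Crypto=period 3; Econ=period 4; HCI=period 5; Algebra=period 1; Graphics=period 2

Checking: Crypto(period 3) before Econ(period 4); Algebra(period 1) before Graphics(period 2); HCI(period 5) != Algebra(period 1); Econ(period 4) != Algebra(period 1); Graphics(period 2) != Crypto(period 3); max 1 per period (cap 1).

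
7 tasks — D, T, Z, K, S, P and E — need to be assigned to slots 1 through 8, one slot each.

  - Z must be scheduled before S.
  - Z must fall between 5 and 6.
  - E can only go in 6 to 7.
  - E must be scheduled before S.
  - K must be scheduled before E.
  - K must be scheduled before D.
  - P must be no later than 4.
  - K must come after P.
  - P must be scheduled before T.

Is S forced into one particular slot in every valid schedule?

S can be 7 (e.g. T in 2, Z in 5, P in 1, D in 3, E in 6, K in 2, S in 7) or 8 (e.g. S=8, P=1, D=3, T=2, K=2, Z=5, E=6).

No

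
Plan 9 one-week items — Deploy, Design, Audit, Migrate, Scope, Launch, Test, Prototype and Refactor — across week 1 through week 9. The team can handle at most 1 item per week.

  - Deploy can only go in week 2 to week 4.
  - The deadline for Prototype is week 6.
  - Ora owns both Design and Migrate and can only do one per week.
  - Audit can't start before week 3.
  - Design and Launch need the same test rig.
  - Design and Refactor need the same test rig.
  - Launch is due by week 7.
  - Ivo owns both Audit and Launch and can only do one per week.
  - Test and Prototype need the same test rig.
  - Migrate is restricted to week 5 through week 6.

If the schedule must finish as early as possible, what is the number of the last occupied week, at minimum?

With at most 1 per week and 9 tasks, at least 9 weeks are needed.
Migrate can't be placed before week 5, so the schedule must run through at least week 5.
9 works (last occupied week: week 9): for example Prototype in week 1; Design in week 6; Scope in week 7; Deploy in week 2; Refactor in week 9; Migrate in week 5; Launch in week 4; Test in week 8; Audit in week 3.

9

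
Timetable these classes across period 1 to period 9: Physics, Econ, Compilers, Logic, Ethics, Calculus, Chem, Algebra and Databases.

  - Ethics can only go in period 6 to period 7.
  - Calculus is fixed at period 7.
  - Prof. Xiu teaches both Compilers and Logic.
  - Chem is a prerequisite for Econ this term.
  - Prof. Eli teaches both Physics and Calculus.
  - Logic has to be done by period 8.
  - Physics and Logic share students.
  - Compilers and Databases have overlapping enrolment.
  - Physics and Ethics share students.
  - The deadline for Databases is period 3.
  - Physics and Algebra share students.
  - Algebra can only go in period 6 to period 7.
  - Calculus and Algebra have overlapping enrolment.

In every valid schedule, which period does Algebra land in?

period 6

Algebra's window is period 6–period 7.
Calculus is fixed at period 7, and Algebra can't share a period with Calculus.
So Algebra must be period 6.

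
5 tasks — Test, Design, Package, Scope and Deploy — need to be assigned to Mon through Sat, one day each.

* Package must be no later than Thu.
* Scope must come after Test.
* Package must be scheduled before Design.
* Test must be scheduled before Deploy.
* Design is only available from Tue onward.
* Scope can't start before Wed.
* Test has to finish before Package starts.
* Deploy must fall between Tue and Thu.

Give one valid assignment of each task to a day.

Deploy in Tue, Package in Tue, Test in Mon, Design in Wed, Scope in Wed

Checking: Test(Mon) before Package(Tue); Package(Tue) before Design(Wed); Test(Mon) before Deploy(Tue); Test(Mon) before Scope(Wed); Package=Tue in [Mon,Thu]; Scope=Wed in [Wed,Sat]; Deploy=Tue in [Tue,Thu]; Design=Wed in [Tue,Sat].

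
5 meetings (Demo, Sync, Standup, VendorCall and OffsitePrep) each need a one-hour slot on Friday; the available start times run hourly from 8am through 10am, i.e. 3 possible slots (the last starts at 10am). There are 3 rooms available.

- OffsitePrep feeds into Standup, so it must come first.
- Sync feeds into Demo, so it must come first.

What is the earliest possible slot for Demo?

Precedence pushes Demo to at least 9am.
Demo at 9am is achievable: Standup=9am, VendorCall=8am, OffsitePrep=8am, Sync=8am, Demo=9am.

9am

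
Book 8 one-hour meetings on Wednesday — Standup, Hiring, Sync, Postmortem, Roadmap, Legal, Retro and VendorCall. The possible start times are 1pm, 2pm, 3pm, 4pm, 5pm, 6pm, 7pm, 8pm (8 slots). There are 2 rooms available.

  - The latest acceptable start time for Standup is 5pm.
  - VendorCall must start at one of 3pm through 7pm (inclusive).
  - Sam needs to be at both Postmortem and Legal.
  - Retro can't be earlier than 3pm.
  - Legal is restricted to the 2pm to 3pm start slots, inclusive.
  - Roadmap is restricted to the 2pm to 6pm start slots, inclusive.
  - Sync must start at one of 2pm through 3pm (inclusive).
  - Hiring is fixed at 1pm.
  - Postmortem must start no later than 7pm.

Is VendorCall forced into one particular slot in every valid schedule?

VendorCall can be 3pm (e.g. Retro=4pm; Roadmap=3pm; Standup=1pm; VendorCall=3pm; Postmortem=4pm; Sync=2pm; Legal=2pm; Hiring=1pm) or 4pm (e.g. Hiring -> 1pm; Roadmap -> 3pm; Legal -> 2pm; VendorCall -> 4pm; Retro -> 3pm; Postmortem -> 4pm; Sync -> 2pm; Standup -> 1pm).

No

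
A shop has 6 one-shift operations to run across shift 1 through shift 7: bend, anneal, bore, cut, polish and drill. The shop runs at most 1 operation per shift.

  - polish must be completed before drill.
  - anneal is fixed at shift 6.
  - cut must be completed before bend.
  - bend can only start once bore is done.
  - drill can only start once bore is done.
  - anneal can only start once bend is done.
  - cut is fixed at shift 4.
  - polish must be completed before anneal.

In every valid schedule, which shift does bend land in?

shift 5

cut is fixed at shift 4 and must come before bend, so bend is at least shift 5.
anneal is fixed at shift 6 and must come after bend, so bend is at most shift 5.
So bend must be shift 5.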